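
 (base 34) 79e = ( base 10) 8412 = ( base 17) 1c1e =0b10000011011100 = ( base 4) 2003130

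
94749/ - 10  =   - 9475+1/10= - 9474.90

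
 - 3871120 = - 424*9130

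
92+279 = 371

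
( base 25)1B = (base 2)100100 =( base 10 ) 36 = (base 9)40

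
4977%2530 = 2447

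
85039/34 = 2501 + 5/34 = 2501.15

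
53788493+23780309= 77568802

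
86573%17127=938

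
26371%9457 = 7457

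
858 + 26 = 884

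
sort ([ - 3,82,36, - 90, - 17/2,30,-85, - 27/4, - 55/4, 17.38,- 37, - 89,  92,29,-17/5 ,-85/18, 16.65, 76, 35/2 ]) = [ - 90, - 89, - 85, - 37,-55/4, - 17/2, - 27/4, - 85/18, -17/5, - 3,16.65, 17.38,  35/2, 29, 30, 36, 76, 82,92 ]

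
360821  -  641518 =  - 280697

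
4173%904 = 557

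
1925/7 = 275=   275.00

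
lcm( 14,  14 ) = 14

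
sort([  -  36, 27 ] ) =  [ - 36, 27] 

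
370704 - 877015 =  - 506311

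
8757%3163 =2431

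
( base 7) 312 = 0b10011100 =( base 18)8c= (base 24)6c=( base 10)156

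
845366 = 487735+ 357631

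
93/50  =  93/50 = 1.86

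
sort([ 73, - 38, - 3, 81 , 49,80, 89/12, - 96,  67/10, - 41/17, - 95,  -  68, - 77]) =[ - 96,-95, - 77, - 68, - 38, - 3,-41/17, 67/10, 89/12,49,73, 80 , 81]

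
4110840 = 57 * 72120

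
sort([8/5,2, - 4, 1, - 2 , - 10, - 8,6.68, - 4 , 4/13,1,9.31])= [ - 10, - 8 , - 4, -4, - 2,4/13, 1,1, 8/5,2, 6.68, 9.31 ]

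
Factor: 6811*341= 7^2*11^1*31^1*139^1 = 2322551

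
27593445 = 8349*3305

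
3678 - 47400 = -43722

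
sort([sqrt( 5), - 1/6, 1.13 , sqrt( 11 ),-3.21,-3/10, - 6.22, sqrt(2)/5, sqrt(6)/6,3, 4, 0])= [-6.22,-3.21, - 3/10,  -  1/6,0, sqrt( 2)/5,sqrt( 6)/6,1.13, sqrt( 5), 3, sqrt(11), 4]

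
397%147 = 103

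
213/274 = 213/274 = 0.78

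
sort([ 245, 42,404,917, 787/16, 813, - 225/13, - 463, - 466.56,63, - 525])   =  [ - 525, - 466.56, - 463, - 225/13,  42,787/16, 63,  245, 404,813,917]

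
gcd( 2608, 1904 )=16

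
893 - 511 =382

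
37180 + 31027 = 68207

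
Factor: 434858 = 2^1*217429^1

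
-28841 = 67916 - 96757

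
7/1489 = 7/1489  =  0.00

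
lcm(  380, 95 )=380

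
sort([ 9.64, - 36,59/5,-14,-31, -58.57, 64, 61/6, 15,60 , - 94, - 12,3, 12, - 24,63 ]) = [ - 94, - 58.57, - 36, - 31, - 24, - 14, - 12  ,  3, 9.64,61/6,  59/5, 12,15, 60 , 63,64]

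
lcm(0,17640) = 0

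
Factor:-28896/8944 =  - 2^1*3^1 * 7^1*13^ ( - 1) = - 42/13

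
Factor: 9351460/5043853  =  2^2*5^1*31^1*151^( - 1)*15083^1*33403^ ( - 1)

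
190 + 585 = 775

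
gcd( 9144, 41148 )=4572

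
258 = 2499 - 2241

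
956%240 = 236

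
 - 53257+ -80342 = -133599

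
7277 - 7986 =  - 709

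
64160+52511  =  116671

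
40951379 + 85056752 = 126008131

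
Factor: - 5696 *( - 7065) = 2^6*3^2*5^1*89^1*157^1 = 40242240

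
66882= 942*71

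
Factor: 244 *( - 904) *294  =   - 2^6*3^1*7^2*61^1*113^1 = - 64849344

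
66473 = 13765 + 52708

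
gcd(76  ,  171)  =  19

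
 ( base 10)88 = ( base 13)6A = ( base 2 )1011000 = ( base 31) 2q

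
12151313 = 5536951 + 6614362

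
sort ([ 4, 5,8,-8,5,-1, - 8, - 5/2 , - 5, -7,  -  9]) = [  -  9 , - 8, - 8,-7, - 5,  -  5/2, - 1,4,5 , 5,8 ]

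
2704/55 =2704/55 = 49.16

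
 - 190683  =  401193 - 591876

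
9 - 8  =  1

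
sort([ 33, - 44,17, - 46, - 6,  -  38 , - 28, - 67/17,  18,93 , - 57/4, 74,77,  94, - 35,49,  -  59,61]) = [ - 59,-46, - 44, - 38, - 35, - 28, - 57/4, - 6, - 67/17, 17,18, 33,49,61, 74, 77,  93,94]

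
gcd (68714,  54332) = 1598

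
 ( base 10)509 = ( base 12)365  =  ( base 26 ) JF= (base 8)775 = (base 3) 200212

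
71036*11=781396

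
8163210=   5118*1595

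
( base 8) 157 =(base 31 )3I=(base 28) 3R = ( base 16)6F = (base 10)111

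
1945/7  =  277+6/7  =  277.86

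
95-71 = 24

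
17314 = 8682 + 8632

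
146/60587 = 146/60587 = 0.00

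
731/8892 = 731/8892 = 0.08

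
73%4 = 1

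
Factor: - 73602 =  -2^1*3^3*29^1 *47^1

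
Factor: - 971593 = - 7^1*  138799^1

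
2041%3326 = 2041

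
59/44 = 1 + 15/44 = 1.34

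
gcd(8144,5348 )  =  4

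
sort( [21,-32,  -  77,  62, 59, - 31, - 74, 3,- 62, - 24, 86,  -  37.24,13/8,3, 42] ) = [ - 77, -74, - 62,- 37.24, - 32, - 31, - 24, 13/8, 3,3,21,42,  59, 62 , 86] 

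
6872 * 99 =680328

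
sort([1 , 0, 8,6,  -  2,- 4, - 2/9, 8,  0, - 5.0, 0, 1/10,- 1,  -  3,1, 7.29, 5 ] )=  [ - 5.0, - 4,-3,-2 , - 1, - 2/9, 0,0, 0, 1/10, 1,1, 5, 6, 7.29,8,  8]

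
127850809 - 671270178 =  - 543419369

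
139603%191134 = 139603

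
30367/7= 4338 + 1/7 =4338.14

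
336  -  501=- 165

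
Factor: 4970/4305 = 142/123 = 2^1 * 3^( - 1 )*41^( - 1)*71^1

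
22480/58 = 387 + 17/29=387.59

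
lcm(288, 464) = 8352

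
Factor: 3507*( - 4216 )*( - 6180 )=91374464160 = 2^5 * 3^2*5^1*7^1*17^1* 31^1* 103^1* 167^1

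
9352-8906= 446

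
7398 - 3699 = 3699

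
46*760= 34960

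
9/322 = 9/322 = 0.03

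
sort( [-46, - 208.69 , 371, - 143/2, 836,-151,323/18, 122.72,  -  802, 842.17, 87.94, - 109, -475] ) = [ - 802, - 475, - 208.69, - 151,-109, - 143/2, - 46,323/18,87.94 , 122.72,371 , 836, 842.17]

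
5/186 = 5/186 = 0.03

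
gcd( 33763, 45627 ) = 1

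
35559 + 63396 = 98955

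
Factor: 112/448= 1/4 = 2^( - 2 ) 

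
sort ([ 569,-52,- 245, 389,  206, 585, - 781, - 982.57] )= [ - 982.57,- 781,- 245, - 52,  206  ,  389, 569, 585 ]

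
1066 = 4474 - 3408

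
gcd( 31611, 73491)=3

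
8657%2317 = 1706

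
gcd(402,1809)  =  201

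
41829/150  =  278 + 43/50   =  278.86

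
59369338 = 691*85918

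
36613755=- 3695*( - 9909 )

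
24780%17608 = 7172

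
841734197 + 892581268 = 1734315465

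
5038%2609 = 2429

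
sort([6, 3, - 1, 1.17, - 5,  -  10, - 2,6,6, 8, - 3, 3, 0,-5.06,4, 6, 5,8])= [ - 10, - 5.06, - 5, - 3, - 2,-1, 0, 1.17, 3,  3,4,5, 6,6, 6, 6 , 8, 8] 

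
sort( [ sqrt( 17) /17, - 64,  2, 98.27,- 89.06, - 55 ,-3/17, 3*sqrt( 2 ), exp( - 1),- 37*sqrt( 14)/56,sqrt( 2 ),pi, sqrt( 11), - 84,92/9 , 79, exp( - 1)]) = [ - 89.06,-84,- 64, - 55,-37*sqrt( 14)/56, - 3/17,sqrt (17)/17,  exp( - 1 ),exp(-1),sqrt( 2),2, pi,sqrt( 11),3*sqrt(2 ),  92/9,79,98.27 ] 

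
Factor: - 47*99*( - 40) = 2^3*3^2*5^1*11^1*47^1  =  186120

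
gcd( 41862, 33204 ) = 6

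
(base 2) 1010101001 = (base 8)1251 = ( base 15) 306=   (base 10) 681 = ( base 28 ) o9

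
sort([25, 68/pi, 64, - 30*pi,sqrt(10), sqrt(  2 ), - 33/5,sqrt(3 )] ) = [ - 30*pi, - 33/5 , sqrt(2 ), sqrt(3 ),sqrt( 10),  68/pi , 25, 64 ]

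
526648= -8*( -65831)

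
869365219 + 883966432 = 1753331651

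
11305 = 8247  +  3058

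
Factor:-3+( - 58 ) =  - 61 = - 61^1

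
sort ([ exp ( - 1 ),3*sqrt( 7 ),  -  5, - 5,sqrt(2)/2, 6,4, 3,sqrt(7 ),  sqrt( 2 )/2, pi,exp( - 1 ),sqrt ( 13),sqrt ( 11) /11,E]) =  [ - 5, - 5,sqrt(11)/11, exp( - 1),exp(-1 ), sqrt( 2 ) /2,sqrt( 2) /2,sqrt(7),E,3 , pi,sqrt(13), 4,6 , 3*sqrt (7) ]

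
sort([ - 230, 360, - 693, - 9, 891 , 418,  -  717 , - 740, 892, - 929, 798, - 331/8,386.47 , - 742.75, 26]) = [- 929,  -  742.75 ,- 740,- 717,  -  693, - 230, -331/8 , -9,26,360 , 386.47,418,798,  891,892 ] 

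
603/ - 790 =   -  603/790 =-  0.76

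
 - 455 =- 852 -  - 397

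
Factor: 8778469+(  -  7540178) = 1238291 = 1238291^1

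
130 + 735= 865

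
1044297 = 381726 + 662571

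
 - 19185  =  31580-50765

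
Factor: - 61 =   -  61^1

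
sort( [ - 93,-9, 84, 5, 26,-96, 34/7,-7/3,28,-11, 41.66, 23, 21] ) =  [-96, - 93 , - 11, - 9, - 7/3,34/7, 5,21, 23,  26,28, 41.66,84]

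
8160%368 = 64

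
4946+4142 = 9088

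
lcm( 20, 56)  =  280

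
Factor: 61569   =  3^2*6841^1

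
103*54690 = 5633070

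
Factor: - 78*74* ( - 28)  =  2^4 *3^1*7^1 *13^1  *37^1 =161616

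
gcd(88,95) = 1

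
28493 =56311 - 27818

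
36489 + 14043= 50532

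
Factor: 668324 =2^2*167081^1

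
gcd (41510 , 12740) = 70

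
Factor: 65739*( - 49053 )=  - 3224695167=- 3^2 * 17^1*83^1*197^1*1289^1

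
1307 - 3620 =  - 2313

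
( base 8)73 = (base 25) 29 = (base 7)113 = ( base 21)2H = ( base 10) 59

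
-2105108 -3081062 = - 5186170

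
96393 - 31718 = 64675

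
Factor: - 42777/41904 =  - 49/48 = -2^ ( - 4 )*3^( -1)*7^2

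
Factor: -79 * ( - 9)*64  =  45504 =2^6*3^2*79^1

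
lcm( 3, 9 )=9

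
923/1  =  923 = 923.00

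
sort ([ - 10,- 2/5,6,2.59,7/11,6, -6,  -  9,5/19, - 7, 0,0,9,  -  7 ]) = [ - 10, - 9, - 7, - 7, - 6, - 2/5,0, 0,5/19,  7/11, 2.59,6,6, 9]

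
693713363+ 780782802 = 1474496165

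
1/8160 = 1/8160=0.00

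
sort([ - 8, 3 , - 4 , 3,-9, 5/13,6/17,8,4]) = [ - 9, - 8,-4,6/17, 5/13, 3,3,4,8] 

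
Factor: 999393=3^1* 333131^1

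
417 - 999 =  - 582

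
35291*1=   35291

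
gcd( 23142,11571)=11571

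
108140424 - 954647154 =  - 846506730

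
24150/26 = 12075/13 =928.85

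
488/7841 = 488/7841 = 0.06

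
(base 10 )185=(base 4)2321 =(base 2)10111001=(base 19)9E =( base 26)73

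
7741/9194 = 7741/9194 = 0.84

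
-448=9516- 9964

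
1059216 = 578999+480217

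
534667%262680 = 9307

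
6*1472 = 8832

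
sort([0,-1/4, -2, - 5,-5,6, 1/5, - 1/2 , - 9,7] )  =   [ - 9,-5, - 5, - 2, - 1/2, - 1/4,0, 1/5,6,7 ]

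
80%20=0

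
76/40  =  1+9/10 =1.90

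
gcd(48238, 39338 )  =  178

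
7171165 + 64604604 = 71775769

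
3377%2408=969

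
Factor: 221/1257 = 3^(-1) *13^1*17^1*419^( -1)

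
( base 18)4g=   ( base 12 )74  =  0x58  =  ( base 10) 88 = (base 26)3A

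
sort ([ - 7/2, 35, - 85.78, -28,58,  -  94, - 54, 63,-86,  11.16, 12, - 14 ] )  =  [ - 94, - 86,-85.78, - 54, - 28, - 14, - 7/2,11.16, 12,35,58, 63]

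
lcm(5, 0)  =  0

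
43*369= 15867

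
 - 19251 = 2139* (  -  9) 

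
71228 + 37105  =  108333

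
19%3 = 1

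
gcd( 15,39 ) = 3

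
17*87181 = 1482077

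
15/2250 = 1/150 = 0.01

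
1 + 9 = 10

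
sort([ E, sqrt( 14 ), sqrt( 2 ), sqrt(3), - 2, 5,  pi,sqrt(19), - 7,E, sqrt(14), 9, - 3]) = [ - 7,  -  3, - 2, sqrt( 2), sqrt(3) , E,E, pi, sqrt(14 ), sqrt(14), sqrt(19), 5,9 ] 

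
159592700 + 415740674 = 575333374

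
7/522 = 7/522 =0.01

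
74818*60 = 4489080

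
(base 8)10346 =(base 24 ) 7C6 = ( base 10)4326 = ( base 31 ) 4FH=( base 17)eg8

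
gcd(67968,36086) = 2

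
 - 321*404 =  - 129684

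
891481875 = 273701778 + 617780097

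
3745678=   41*91358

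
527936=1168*452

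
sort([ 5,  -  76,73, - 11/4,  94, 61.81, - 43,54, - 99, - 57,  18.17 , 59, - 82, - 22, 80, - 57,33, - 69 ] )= [  -  99, - 82, - 76, - 69, - 57, - 57, - 43, - 22, - 11/4, 5,18.17,33,54,  59,61.81,73, 80, 94 ] 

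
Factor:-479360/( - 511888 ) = 2^3*5^1*7^1*13^(-1)*23^ ( - 1 ) = 280/299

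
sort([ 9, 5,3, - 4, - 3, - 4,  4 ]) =[ - 4, - 4,-3 , 3, 4,5,9]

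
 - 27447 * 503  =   -13805841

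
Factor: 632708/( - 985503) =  - 2^2*3^ ( - 1)*67^( - 1) * 367^1 * 431^1 * 4903^(-1 )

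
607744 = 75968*8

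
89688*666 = 59732208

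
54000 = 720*75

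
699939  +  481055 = 1180994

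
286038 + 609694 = 895732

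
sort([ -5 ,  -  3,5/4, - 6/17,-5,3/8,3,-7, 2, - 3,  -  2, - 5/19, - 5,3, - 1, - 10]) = [ - 10, -7, - 5,-5,- 5,  -  3,- 3, - 2, -1, - 6/17  , - 5/19, 3/8,5/4,2,3,3]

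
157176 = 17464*9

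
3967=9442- 5475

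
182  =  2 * 91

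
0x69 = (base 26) 41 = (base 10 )105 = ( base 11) 96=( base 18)5f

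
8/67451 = 8/67451 = 0.00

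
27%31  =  27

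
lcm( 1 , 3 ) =3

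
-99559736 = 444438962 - 543998698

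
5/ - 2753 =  - 1 + 2748/2753=- 0.00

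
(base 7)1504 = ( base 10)592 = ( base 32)IG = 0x250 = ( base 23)12H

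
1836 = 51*36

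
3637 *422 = 1534814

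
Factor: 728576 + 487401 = 7^1*271^1*641^1 =1215977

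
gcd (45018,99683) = 1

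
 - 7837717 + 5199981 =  - 2637736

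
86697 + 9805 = 96502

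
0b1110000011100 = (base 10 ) 7196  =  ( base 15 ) 21eb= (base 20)HJG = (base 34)67M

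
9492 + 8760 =18252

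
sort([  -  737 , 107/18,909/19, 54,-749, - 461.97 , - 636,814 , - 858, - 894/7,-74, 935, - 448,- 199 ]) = [ - 858,-749,-737, - 636,-461.97, - 448, - 199, - 894/7, - 74,107/18,909/19,54, 814, 935 ] 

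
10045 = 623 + 9422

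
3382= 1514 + 1868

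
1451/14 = 103 + 9/14 = 103.64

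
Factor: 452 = 2^2*113^1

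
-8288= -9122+834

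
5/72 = 5/72 = 0.07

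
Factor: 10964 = 2^2  *  2741^1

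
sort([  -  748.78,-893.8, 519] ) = [ - 893.8,  -  748.78 , 519 ]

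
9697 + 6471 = 16168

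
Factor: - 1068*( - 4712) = 5032416 = 2^5*3^1 * 19^1*31^1  *89^1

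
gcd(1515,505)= 505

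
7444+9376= 16820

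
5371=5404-33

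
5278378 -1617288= 3661090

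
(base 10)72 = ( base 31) 2A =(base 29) 2E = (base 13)57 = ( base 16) 48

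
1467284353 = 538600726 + 928683627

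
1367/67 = 20  +  27/67=20.40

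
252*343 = 86436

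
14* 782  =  10948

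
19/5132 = 19/5132 = 0.00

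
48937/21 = 6991/3 = 2330.33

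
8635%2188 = 2071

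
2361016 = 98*24092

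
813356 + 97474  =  910830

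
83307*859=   71560713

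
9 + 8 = 17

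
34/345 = 34/345 = 0.10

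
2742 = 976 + 1766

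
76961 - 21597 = 55364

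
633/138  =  211/46 = 4.59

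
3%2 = 1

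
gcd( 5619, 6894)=3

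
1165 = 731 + 434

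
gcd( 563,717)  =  1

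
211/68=211/68  =  3.10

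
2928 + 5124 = 8052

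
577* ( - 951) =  -548727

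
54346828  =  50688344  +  3658484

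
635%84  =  47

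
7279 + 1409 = 8688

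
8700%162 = 114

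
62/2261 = 62/2261 =0.03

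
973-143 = 830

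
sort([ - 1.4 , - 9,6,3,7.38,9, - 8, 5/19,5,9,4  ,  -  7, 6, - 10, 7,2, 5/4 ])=[ - 10, - 9, -8, - 7, - 1.4,5/19 , 5/4, 2,3,4,5,  6,6, 7,7.38 , 9, 9]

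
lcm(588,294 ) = 588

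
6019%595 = 69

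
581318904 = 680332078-99013174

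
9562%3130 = 172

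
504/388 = 126/97 = 1.30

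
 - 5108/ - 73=5108/73 = 69.97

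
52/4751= 52/4751   =  0.01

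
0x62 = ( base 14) 70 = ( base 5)343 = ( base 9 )118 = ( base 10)98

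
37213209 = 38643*963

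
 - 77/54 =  - 77/54 = - 1.43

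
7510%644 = 426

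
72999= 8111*9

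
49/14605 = 49/14605= 0.00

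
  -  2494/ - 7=356 + 2/7=356.29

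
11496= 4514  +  6982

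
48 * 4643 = 222864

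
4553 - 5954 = - 1401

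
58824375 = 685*85875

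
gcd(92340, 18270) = 90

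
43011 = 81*531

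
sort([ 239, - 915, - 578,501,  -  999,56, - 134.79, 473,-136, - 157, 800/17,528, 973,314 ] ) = [ - 999,  -  915, - 578, - 157, - 136, - 134.79, 800/17, 56, 239,314, 473, 501,528,973]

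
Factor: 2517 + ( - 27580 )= - 25063= - 71^1*353^1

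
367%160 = 47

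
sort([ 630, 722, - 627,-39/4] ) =[ - 627,-39/4, 630 , 722] 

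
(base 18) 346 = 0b10000011010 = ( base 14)550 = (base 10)1050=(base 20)2CA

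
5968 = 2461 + 3507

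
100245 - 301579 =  - 201334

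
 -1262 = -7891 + 6629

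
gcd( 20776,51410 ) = 106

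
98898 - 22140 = 76758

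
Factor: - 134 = - 2^1*67^1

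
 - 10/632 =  - 5/316 =- 0.02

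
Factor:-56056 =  - 2^3*7^2*11^1*13^1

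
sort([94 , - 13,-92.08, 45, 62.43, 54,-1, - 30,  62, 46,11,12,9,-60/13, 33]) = [ - 92.08, - 30,-13, - 60/13,-1, 9,  11, 12, 33,  45, 46, 54 , 62,62.43, 94 ] 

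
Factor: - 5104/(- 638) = 8 = 2^3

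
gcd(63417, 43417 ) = 1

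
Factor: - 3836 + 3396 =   -  2^3*5^1*11^1 = - 440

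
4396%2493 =1903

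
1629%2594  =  1629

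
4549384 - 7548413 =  - 2999029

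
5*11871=59355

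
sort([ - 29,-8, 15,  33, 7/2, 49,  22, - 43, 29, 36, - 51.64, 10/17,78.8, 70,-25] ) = [ - 51.64, - 43,  -  29,-25,  -  8,10/17, 7/2, 15,22,  29,33, 36,49, 70, 78.8] 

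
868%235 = 163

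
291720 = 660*442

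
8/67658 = 4/33829 = 0.00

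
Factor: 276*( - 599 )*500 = -2^4*3^1*5^3 * 23^1* 599^1 = - 82662000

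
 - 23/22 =  -  2 + 21/22 = - 1.05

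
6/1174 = 3/587 = 0.01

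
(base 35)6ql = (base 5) 231111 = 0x2059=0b10000001011001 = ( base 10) 8281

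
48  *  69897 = 3355056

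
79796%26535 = 191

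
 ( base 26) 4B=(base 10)115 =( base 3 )11021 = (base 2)1110011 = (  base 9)137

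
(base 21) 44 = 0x58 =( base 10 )88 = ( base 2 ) 1011000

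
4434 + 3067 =7501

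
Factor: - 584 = -2^3*73^1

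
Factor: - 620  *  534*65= - 21520200 = -2^3 *3^1 * 5^2 * 13^1*31^1*89^1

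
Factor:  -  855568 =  - 2^4*7^1*7639^1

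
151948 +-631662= - 479714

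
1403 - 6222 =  - 4819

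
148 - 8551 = - 8403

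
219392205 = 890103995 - 670711790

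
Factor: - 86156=-2^2*7^1*17^1*181^1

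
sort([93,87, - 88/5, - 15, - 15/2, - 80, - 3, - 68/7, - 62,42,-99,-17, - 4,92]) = [ - 99, - 80,-62, - 88/5, - 17,-15, -68/7 , - 15/2, - 4 , - 3, 42, 87, 92, 93 ]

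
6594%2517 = 1560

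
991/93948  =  991/93948= 0.01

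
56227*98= 5510246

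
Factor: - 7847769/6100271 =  - 3^1*41^1*47^( - 1)*63803^1*129793^( - 1 )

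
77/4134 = 77/4134  =  0.02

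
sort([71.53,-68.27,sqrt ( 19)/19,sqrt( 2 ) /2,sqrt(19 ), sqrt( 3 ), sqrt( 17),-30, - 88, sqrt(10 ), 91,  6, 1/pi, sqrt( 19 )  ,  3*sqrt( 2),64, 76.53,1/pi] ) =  [ - 88, - 68.27 ,-30, sqrt (19 ) /19,1/pi, 1/pi,sqrt ( 2 )/2,  sqrt( 3), sqrt ( 10), sqrt( 17), 3*sqrt(2), sqrt (19 ),sqrt(19),6,64, 71.53,76.53,91 ] 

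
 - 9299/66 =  -141 + 7/66=- 140.89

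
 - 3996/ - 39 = 102 + 6/13 = 102.46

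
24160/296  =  3020/37 = 81.62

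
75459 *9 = 679131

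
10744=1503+9241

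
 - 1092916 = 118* (- 9262 )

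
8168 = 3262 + 4906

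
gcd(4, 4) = 4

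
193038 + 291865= 484903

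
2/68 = 1/34 = 0.03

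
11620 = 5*2324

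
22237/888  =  601/24=   25.04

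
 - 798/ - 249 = 3+17/83  =  3.20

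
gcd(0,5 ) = 5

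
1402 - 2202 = - 800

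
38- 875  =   - 837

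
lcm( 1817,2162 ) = 170798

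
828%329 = 170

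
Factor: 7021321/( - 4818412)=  - 2^( - 2)*17^( - 1)*59^( - 1)*1201^(-1 )*7021321^1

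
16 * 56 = 896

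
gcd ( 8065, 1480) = 5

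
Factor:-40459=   -  40459^1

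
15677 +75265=90942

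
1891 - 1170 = 721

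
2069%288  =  53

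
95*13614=1293330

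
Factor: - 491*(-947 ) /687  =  3^( - 1)*229^ ( - 1)*491^1*947^1=464977/687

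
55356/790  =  27678/395 = 70.07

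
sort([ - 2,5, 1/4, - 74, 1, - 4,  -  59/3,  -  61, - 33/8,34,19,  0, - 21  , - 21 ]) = [  -  74 , - 61, - 21, - 21, - 59/3, - 33/8, - 4, - 2 , 0, 1/4 , 1,5, 19,  34]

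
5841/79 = 5841/79 = 73.94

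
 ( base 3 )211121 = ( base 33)IG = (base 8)1142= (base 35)hf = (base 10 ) 610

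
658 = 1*658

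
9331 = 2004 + 7327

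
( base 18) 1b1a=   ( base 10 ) 9424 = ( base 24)G8G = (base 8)22320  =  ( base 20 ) 13b4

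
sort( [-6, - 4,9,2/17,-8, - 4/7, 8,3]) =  [ - 8, - 6, - 4, - 4/7,2/17,  3, 8,9] 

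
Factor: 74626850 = 2^1*5^2*109^1 * 13693^1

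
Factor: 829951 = 29^1 * 28619^1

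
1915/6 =1915/6 = 319.17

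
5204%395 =69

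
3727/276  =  3727/276 = 13.50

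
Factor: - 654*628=  -  410712=- 2^3  *  3^1 * 109^1*157^1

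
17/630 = 17/630 = 0.03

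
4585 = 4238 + 347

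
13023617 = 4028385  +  8995232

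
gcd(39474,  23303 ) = 1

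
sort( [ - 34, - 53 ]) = [-53,- 34 ]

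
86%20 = 6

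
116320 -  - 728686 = 845006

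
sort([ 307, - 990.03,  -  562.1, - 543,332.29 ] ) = [ - 990.03, - 562.1, - 543, 307, 332.29]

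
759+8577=9336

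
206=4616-4410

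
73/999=73/999 = 0.07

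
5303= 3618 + 1685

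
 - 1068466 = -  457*2338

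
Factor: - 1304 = -2^3*163^1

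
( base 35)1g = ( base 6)123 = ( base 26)1p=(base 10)51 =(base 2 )110011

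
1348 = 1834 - 486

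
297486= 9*33054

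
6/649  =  6/649 = 0.01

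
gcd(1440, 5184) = 288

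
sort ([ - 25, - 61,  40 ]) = [ - 61, - 25, 40 ]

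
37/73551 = 37/73551 = 0.00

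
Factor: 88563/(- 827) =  - 3^1*53^1*557^1*827^(-1) 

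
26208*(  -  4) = - 104832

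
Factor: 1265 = 5^1*11^1*23^1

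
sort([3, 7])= [3, 7] 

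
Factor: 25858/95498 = 7^1*13^( - 1)*1847^1*3673^(- 1 ) = 12929/47749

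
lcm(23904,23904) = 23904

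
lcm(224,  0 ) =0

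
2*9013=18026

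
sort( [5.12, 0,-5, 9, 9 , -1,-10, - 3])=[ - 10, - 5, - 3, - 1, 0, 5.12 , 9, 9]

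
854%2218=854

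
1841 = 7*263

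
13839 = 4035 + 9804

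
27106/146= 13553/73 = 185.66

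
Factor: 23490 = 2^1*3^4 *5^1*29^1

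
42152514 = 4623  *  9118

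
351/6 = 58+ 1/2= 58.50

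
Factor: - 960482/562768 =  - 2^ (-3)*17^( - 1)*79^1*2069^( - 1)*6079^1  =  - 480241/281384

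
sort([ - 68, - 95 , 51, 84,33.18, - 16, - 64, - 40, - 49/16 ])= [- 95, -68, - 64 , - 40, - 16, - 49/16,33.18, 51, 84 ] 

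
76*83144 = 6318944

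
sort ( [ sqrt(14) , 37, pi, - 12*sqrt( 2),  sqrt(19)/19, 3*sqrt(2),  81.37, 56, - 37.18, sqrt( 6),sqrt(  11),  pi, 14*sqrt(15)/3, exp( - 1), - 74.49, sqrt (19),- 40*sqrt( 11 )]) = [ - 40*sqrt(11 ),- 74.49,  -  37.18  , - 12*sqrt(2 ), sqrt(19)/19 , exp( - 1),sqrt(6 ),pi, pi,sqrt(11), sqrt(14), 3 * sqrt( 2), sqrt(19),14*sqrt(15)/3, 37,56,81.37 ]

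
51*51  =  2601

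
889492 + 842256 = 1731748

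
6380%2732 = 916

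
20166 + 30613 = 50779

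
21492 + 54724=76216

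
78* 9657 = 753246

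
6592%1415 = 932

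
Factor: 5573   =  5573^1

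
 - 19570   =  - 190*103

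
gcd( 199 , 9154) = 199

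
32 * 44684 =1429888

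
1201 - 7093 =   -  5892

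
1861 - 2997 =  - 1136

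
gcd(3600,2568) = 24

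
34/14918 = 17/7459 = 0.00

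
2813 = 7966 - 5153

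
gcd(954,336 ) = 6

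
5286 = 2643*2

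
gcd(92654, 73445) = 1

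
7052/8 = 1763/2 = 881.50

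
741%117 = 39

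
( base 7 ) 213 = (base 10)108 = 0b1101100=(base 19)5D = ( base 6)300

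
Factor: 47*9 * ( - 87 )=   -3^3*29^1*47^1 = - 36801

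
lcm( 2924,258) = 8772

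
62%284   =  62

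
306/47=306/47 = 6.51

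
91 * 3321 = 302211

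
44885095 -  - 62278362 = 107163457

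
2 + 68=70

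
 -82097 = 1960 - 84057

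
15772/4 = 3943 = 3943.00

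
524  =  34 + 490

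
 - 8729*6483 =-56590107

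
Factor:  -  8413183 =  - 31^1 * 271393^1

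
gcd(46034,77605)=1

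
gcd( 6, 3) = 3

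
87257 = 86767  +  490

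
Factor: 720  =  2^4 * 3^2*5^1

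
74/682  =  37/341 = 0.11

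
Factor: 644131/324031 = 324031^(- 1)*644131^1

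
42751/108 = 395 + 91/108 = 395.84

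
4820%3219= 1601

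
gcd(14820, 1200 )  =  60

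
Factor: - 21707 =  - 7^2* 443^1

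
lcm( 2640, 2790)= 245520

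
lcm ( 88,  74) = 3256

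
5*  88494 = 442470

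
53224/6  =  26612/3 = 8870.67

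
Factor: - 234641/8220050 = -2^( - 1)*5^( - 2 )*11^1 * 29^ ( - 1 )*83^1*257^1*5669^( - 1)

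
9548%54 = 44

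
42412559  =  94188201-51775642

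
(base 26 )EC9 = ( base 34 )8fr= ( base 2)10011000111001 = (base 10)9785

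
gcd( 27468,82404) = 27468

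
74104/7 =74104/7 = 10586.29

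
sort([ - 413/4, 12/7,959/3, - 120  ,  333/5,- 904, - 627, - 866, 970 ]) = [-904, - 866,  -  627, - 120, - 413/4,12/7,333/5,959/3, 970 ]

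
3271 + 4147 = 7418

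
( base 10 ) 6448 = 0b1100100110000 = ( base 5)201243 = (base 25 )A7N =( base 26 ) 9E0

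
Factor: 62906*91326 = 2^2*3^1 * 31^1*71^1 *443^1*491^1=5744953356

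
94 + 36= 130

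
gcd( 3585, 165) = 15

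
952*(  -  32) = -30464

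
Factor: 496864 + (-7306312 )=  - 2^3*3^1 * 19^1*109^1*137^1= -6809448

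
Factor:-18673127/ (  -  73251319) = 11^1*149^1*11393^1 * 73251319^ ( - 1) 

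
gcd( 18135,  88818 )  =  3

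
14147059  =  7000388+7146671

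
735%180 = 15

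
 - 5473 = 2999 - 8472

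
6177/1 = 6177 = 6177.00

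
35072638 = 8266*4243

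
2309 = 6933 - 4624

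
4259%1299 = 362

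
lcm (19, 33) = 627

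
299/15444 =23/1188 = 0.02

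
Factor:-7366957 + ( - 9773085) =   -  2^1*8570021^1  =  - 17140042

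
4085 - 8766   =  -4681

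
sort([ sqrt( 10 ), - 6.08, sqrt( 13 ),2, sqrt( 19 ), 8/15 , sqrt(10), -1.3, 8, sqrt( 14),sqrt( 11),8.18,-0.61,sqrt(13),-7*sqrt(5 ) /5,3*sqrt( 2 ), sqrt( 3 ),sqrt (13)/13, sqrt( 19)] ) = [  -  6.08,  -  7 * sqrt( 5 ) /5,-1.3, - 0.61, sqrt( 13)/13,  8/15, sqrt ( 3 ) , 2, sqrt( 10), sqrt( 10),sqrt( 11 ), sqrt( 13), sqrt(13 ),sqrt( 14),3*sqrt( 2 ),sqrt( 19 ), sqrt( 19), 8,  8.18 ]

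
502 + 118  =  620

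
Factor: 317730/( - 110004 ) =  - 2^( - 1 )*5^1*7^1*17^1*103^(-1) = -595/206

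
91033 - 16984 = 74049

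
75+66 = 141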